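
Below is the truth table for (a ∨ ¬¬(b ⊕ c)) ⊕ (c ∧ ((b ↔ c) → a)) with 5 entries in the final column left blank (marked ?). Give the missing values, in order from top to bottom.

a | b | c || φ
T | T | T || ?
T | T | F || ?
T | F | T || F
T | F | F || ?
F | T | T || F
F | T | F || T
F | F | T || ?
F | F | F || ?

F, T, T, F, F

Row a=T, b=T, c=T: (a ∨ ¬¬(b ⊕ c)) = T, (c ∧ ((b ↔ c) → a)) = T, so the formula = F.
Row a=T, b=T, c=F: (a ∨ ¬¬(b ⊕ c)) = T, (c ∧ ((b ↔ c) → a)) = F, so the formula = T.
Row a=T, b=F, c=F: (a ∨ ¬¬(b ⊕ c)) = T, (c ∧ ((b ↔ c) → a)) = F, so the formula = T.
Row a=F, b=F, c=T: (a ∨ ¬¬(b ⊕ c)) = T, (c ∧ ((b ↔ c) → a)) = T, so the formula = F.
Row a=F, b=F, c=F: (a ∨ ¬¬(b ⊕ c)) = F, (c ∧ ((b ↔ c) → a)) = F, so the formula = F.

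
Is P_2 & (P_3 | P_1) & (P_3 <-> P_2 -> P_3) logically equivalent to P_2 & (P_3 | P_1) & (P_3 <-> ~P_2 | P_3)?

P_1  P_2  P_3  |  φ  ψ
 T    T    T   |  T  T
 T    T    F   |  T  T
 T    F    T   |  F  F
 T    F    F   |  F  F
 F    T    T   |  T  T
 F    T    F   |  F  F
 F    F    T   |  F  F
 F    F    F   |  F  F
The columns for φ and ψ agree on every row, so they are logically equivalent.

equivalent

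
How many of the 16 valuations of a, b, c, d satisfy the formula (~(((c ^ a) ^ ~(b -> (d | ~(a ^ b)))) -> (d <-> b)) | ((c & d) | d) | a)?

a  b  c  d  |  φ
T  T  T  T  |  T
T  T  T  F  |  T
T  T  F  T  |  T
T  T  F  F  |  T
T  F  T  T  |  T
T  F  T  F  |  T
T  F  F  T  |  T
T  F  F  F  |  T
F  T  T  T  |  T
F  T  T  F  |  F
F  T  F  T  |  T
F  T  F  F  |  T
F  F  T  T  |  T
F  F  T  F  |  F
F  F  F  T  |  T
F  F  F  F  |  F
The formula is true on 13 of the 16 rows.

13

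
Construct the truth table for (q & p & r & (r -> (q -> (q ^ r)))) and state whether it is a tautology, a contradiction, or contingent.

contradiction

p | q | r | φ
- | - | - | -
T | T | T | F
T | T | F | F
T | F | T | F
T | F | F | F
F | T | T | F
F | T | F | F
F | F | T | F
F | F | F | F
Every row is F, so the formula is a contradiction.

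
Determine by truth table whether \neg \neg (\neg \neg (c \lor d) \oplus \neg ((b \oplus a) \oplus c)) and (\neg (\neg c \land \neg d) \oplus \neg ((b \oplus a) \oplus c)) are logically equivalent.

a | b | c | d | φ | ψ
- | - | - | - | - | -
0 | 0 | 0 | 0 | 1 | 1
0 | 0 | 0 | 1 | 0 | 0
0 | 0 | 1 | 0 | 1 | 1
0 | 0 | 1 | 1 | 1 | 1
0 | 1 | 0 | 0 | 0 | 0
0 | 1 | 0 | 1 | 1 | 1
0 | 1 | 1 | 0 | 0 | 0
0 | 1 | 1 | 1 | 0 | 0
1 | 0 | 0 | 0 | 0 | 0
1 | 0 | 0 | 1 | 1 | 1
1 | 0 | 1 | 0 | 0 | 0
1 | 0 | 1 | 1 | 0 | 0
1 | 1 | 0 | 0 | 1 | 1
1 | 1 | 0 | 1 | 0 | 0
1 | 1 | 1 | 0 | 1 | 1
1 | 1 | 1 | 1 | 1 | 1
The columns for φ and ψ agree on every row, so they are logically equivalent.

equivalent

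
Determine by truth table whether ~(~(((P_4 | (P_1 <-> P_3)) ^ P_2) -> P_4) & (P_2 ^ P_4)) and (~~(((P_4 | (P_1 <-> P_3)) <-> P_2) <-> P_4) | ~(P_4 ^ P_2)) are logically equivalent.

P_1  P_2  P_3  P_4  |  φ  ψ
 0    0    0    0   |  1  1
 0    0    0    1   |  1  0
 0    0    1    0   |  1  1
 0    0    1    1   |  1  0
 0    1    0    0   |  1  0
 0    1    0    1   |  1  1
 0    1    1    0   |  0  1
 0    1    1    1   |  1  1
 1    0    0    0   |  1  1
 1    0    0    1   |  1  0
 1    0    1    0   |  1  1
 1    0    1    1   |  1  0
 1    1    0    0   |  0  1
 1    1    0    1   |  1  1
 1    1    1    0   |  1  0
 1    1    1    1   |  1  1
The columns differ at P_1=0, P_2=0, P_3=0, P_4=1 (φ=1, ψ=0), so they are not equivalent.

not equivalent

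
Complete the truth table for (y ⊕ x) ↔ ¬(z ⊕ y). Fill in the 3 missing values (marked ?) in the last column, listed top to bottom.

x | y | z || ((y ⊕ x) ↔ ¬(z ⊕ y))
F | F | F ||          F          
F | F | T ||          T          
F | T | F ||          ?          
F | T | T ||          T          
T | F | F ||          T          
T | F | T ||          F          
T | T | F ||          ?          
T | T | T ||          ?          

F, T, F

Row x=F, y=T, z=F: (y ⊕ x) = T, ¬(z ⊕ y) = F, so ((y ⊕ x) ↔ ¬(z ⊕ y)) = F.
Row x=T, y=T, z=F: (y ⊕ x) = F, ¬(z ⊕ y) = F, so ((y ⊕ x) ↔ ¬(z ⊕ y)) = T.
Row x=T, y=T, z=T: (y ⊕ x) = F, ¬(z ⊕ y) = T, so ((y ⊕ x) ↔ ¬(z ⊕ y)) = F.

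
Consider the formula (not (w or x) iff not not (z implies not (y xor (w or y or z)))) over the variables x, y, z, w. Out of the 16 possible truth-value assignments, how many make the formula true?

x | y | z | w || (w or x) | not (w or x) | (w or y or z) | (y xor (w or y or z)) | not (y xor (w or y or z)) | φ
T | T | T | T ||    T     |      F       |       T       |           F           |             T             | F
T | T | T | F ||    T     |      F       |       T       |           F           |             T             | F
T | T | F | T ||    T     |      F       |       T       |           F           |             T             | F
T | T | F | F ||    T     |      F       |       T       |           F           |             T             | F
T | F | T | T ||    T     |      F       |       T       |           T           |             F             | T
T | F | T | F ||    T     |      F       |       T       |           T           |             F             | T
T | F | F | T ||    T     |      F       |       T       |           T           |             F             | F
T | F | F | F ||    T     |      F       |       F       |           F           |             T             | F
F | T | T | T ||    T     |      F       |       T       |           F           |             T             | F
F | T | T | F ||    F     |      T       |       T       |           F           |             T             | T
F | T | F | T ||    T     |      F       |       T       |           F           |             T             | F
F | T | F | F ||    F     |      T       |       T       |           F           |             T             | T
F | F | T | T ||    T     |      F       |       T       |           T           |             F             | T
F | F | T | F ||    F     |      T       |       T       |           T           |             F             | F
F | F | F | T ||    T     |      F       |       T       |           T           |             F             | F
F | F | F | F ||    F     |      T       |       F       |           F           |             T             | T
The formula is true on 6 of the 16 rows.

6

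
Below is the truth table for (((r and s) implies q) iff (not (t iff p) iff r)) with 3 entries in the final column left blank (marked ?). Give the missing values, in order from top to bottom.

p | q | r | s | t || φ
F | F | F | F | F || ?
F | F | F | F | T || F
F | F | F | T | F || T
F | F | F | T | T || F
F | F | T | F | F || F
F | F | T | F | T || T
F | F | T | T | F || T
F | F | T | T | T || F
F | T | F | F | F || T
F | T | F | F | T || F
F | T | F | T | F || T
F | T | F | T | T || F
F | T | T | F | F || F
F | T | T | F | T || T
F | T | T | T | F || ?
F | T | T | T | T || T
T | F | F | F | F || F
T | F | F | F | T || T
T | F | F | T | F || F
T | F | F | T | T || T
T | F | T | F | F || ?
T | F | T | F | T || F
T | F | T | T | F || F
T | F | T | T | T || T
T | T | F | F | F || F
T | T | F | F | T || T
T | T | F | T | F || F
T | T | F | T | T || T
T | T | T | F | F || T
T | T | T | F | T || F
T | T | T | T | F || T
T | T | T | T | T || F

Row p=F, q=F, r=F, s=F, t=F: ((r and s) implies q) = T, (not (t iff p) iff r) = T, so the formula = T.
Row p=F, q=T, r=T, s=T, t=F: ((r and s) implies q) = T, (not (t iff p) iff r) = F, so the formula = F.
Row p=T, q=F, r=T, s=F, t=F: ((r and s) implies q) = T, (not (t iff p) iff r) = T, so the formula = T.

T, F, T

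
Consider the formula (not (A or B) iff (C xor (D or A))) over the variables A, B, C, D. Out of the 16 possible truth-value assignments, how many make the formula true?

8

A | B | C | D || φ
T | T | T | T || T
T | T | T | F || T
T | T | F | T || F
T | T | F | F || F
T | F | T | T || T
T | F | T | F || T
T | F | F | T || F
T | F | F | F || F
F | T | T | T || T
F | T | T | F || F
F | T | F | T || F
F | T | F | F || T
F | F | T | T || F
F | F | T | F || T
F | F | F | T || T
F | F | F | F || F
The formula is true on 8 of the 16 rows.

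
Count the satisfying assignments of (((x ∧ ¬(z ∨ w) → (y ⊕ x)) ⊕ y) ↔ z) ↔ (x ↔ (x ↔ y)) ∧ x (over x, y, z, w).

7

x | y | z | w || φ
F | F | F | F || T
F | F | F | T || T
F | F | T | F || F
F | F | T | T || F
F | T | F | F || F
F | T | F | T || F
F | T | T | F || T
F | T | T | T || T
T | F | F | F || T
T | F | F | T || T
T | F | T | F || F
T | F | T | T || F
T | T | F | F || F
T | T | F | T || T
T | T | T | F || F
T | T | T | T || F
The formula is true on 7 of the 16 rows.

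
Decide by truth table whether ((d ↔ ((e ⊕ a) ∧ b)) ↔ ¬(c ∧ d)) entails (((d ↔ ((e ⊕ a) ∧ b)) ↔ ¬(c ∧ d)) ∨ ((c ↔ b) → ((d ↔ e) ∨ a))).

a | b | c | d | e || φ | ψ
1 | 1 | 1 | 1 | 1 || 1 | 1
1 | 1 | 1 | 1 | 0 || 0 | 1
1 | 1 | 1 | 0 | 1 || 1 | 1
1 | 1 | 1 | 0 | 0 || 0 | 1
1 | 1 | 0 | 1 | 1 || 0 | 1
1 | 1 | 0 | 1 | 0 || 1 | 1
1 | 1 | 0 | 0 | 1 || 1 | 1
1 | 1 | 0 | 0 | 0 || 0 | 1
1 | 0 | 1 | 1 | 1 || 1 | 1
1 | 0 | 1 | 1 | 0 || 1 | 1
1 | 0 | 1 | 0 | 1 || 1 | 1
1 | 0 | 1 | 0 | 0 || 1 | 1
1 | 0 | 0 | 1 | 1 || 0 | 1
1 | 0 | 0 | 1 | 0 || 0 | 1
1 | 0 | 0 | 0 | 1 || 1 | 1
1 | 0 | 0 | 0 | 0 || 1 | 1
0 | 1 | 1 | 1 | 1 || 0 | 1
0 | 1 | 1 | 1 | 0 || 1 | 1
0 | 1 | 1 | 0 | 1 || 0 | 0
0 | 1 | 1 | 0 | 0 || 1 | 1
0 | 1 | 0 | 1 | 1 || 1 | 1
0 | 1 | 0 | 1 | 0 || 0 | 1
0 | 1 | 0 | 0 | 1 || 0 | 1
0 | 1 | 0 | 0 | 0 || 1 | 1
0 | 0 | 1 | 1 | 1 || 1 | 1
0 | 0 | 1 | 1 | 0 || 1 | 1
0 | 0 | 1 | 0 | 1 || 1 | 1
0 | 0 | 1 | 0 | 0 || 1 | 1
0 | 0 | 0 | 1 | 1 || 0 | 1
0 | 0 | 0 | 1 | 0 || 0 | 0
0 | 0 | 0 | 0 | 1 || 1 | 1
0 | 0 | 0 | 0 | 0 || 1 | 1
In every row where φ is true, ψ is also true, so φ ⊨ ψ.

yes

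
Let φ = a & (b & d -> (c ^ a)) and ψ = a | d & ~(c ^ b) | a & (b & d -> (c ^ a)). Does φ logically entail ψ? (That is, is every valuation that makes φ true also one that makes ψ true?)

  a      b      c      d    |    φ      ψ  
False  False  False  False  |  False  False
False  False  False   True  |  False   True
False  False   True  False  |  False  False
False  False   True   True  |  False  False
False   True  False  False  |  False  False
False   True  False   True  |  False  False
False   True   True  False  |  False  False
False   True   True   True  |  False   True
 True  False  False  False  |   True   True
 True  False  False   True  |   True   True
 True  False   True  False  |   True   True
 True  False   True   True  |   True   True
 True   True  False  False  |   True   True
 True   True  False   True  |   True   True
 True   True   True  False  |   True   True
 True   True   True   True  |  False   True
In every row where φ is true, ψ is also true, so φ ⊨ ψ.

yes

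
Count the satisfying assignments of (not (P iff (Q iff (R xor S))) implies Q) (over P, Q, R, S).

P | Q | R | S || φ
1 | 1 | 1 | 1 || 1
1 | 1 | 1 | 0 || 1
1 | 1 | 0 | 1 || 1
1 | 1 | 0 | 0 || 1
1 | 0 | 1 | 1 || 1
1 | 0 | 1 | 0 || 0
1 | 0 | 0 | 1 || 0
1 | 0 | 0 | 0 || 1
0 | 1 | 1 | 1 || 1
0 | 1 | 1 | 0 || 1
0 | 1 | 0 | 1 || 1
0 | 1 | 0 | 0 || 1
0 | 0 | 1 | 1 || 0
0 | 0 | 1 | 0 || 1
0 | 0 | 0 | 1 || 1
0 | 0 | 0 | 0 || 0
The formula is true on 12 of the 16 rows.

12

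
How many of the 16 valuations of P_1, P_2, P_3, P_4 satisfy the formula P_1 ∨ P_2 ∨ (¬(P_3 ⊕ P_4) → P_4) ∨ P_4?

P_1 | P_2 | P_3 | P_4 || φ
 F  |  F  |  F  |  F  || F
 F  |  F  |  F  |  T  || T
 F  |  F  |  T  |  F  || T
 F  |  F  |  T  |  T  || T
 F  |  T  |  F  |  F  || T
 F  |  T  |  F  |  T  || T
 F  |  T  |  T  |  F  || T
 F  |  T  |  T  |  T  || T
 T  |  F  |  F  |  F  || T
 T  |  F  |  F  |  T  || T
 T  |  F  |  T  |  F  || T
 T  |  F  |  T  |  T  || T
 T  |  T  |  F  |  F  || T
 T  |  T  |  F  |  T  || T
 T  |  T  |  T  |  F  || T
 T  |  T  |  T  |  T  || T
The formula is true on 15 of the 16 rows.

15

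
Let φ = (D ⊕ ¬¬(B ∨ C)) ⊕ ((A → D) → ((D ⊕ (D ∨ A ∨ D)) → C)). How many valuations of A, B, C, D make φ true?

8

A  B  C  D  |  φ
0  0  0  0  |  1
0  0  0  1  |  0
0  0  1  0  |  0
0  0  1  1  |  1
0  1  0  0  |  0
0  1  0  1  |  1
0  1  1  0  |  0
0  1  1  1  |  1
1  0  0  0  |  1
1  0  0  1  |  0
1  0  1  0  |  0
1  0  1  1  |  1
1  1  0  0  |  0
1  1  0  1  |  1
1  1  1  0  |  0
1  1  1  1  |  1
The formula is true on 8 of the 16 rows.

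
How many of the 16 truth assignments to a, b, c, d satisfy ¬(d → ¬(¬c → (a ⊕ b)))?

6

  a   |   b   |   c   |   d   | ¬(d → ¬(¬c → (a ⊕ b)))
----- | ----- | ----- | ----- | ----------------------
 True |  True |  True |  True |          True         
 True |  True |  True | False |         False         
 True |  True | False |  True |         False         
 True |  True | False | False |         False         
 True | False |  True |  True |          True         
 True | False |  True | False |         False         
 True | False | False |  True |          True         
 True | False | False | False |         False         
False |  True |  True |  True |          True         
False |  True |  True | False |         False         
False |  True | False |  True |          True         
False |  True | False | False |         False         
False | False |  True |  True |          True         
False | False |  True | False |         False         
False | False | False |  True |         False         
False | False | False | False |         False         
The formula is true on 6 of the 16 rows.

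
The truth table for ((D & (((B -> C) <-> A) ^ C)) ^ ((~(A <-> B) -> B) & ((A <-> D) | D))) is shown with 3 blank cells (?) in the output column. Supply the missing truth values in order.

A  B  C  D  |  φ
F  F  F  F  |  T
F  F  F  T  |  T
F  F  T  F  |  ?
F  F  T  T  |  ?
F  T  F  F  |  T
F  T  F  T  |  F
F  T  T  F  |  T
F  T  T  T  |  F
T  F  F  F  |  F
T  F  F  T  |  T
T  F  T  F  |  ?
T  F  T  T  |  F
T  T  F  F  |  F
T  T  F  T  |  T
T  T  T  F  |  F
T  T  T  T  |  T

Row A=F, B=F, C=T, D=F: (D & (((B -> C) <-> A) ^ C)) = F, ((~(A <-> B) -> B) & ((A <-> D) | D)) = T, so the formula = T.
Row A=F, B=F, C=T, D=T: (D & (((B -> C) <-> A) ^ C)) = T, ((~(A <-> B) -> B) & ((A <-> D) | D)) = T, so the formula = F.
Row A=T, B=F, C=T, D=F: (D & (((B -> C) <-> A) ^ C)) = F, ((~(A <-> B) -> B) & ((A <-> D) | D)) = F, so the formula = F.

T, F, F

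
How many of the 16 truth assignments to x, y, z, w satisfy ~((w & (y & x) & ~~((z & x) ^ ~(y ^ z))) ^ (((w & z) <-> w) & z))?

  x      y      z      w    |  (y & x)  (z & x)  (y ^ z)  ~(y ^ z)  ((z & x) ^ ~(y ^ z))  ~((z & x) ^ ~(y ^ z))  ~~((z & x) ^ ~(y ^ z))  (w & z)  ((w & z) <-> w)  (((w & z) <-> w) & z)    φ  
False  False  False  False  |   False    False    False     True            True                  False                   True            False         True               False           True
False  False  False   True  |   False    False    False     True            True                  False                   True            False        False               False           True
False  False   True  False  |   False    False     True    False           False                   True                  False            False         True                True          False
False  False   True   True  |   False    False     True    False           False                   True                  False             True         True                True          False
False   True  False  False  |   False    False     True    False           False                   True                  False            False         True               False           True
False   True  False   True  |   False    False     True    False           False                   True                  False            False        False               False           True
False   True   True  False  |   False    False    False     True            True                  False                   True            False         True                True          False
False   True   True   True  |   False    False    False     True            True                  False                   True             True         True                True          False
 True  False  False  False  |   False    False    False     True            True                  False                   True            False         True               False           True
 True  False  False   True  |   False    False    False     True            True                  False                   True            False        False               False           True
 True  False   True  False  |   False     True     True    False            True                  False                   True            False         True                True          False
 True  False   True   True  |   False     True     True    False            True                  False                   True             True         True                True          False
 True   True  False  False  |    True    False     True    False           False                   True                  False            False         True               False           True
 True   True  False   True  |    True    False     True    False           False                   True                  False            False        False               False           True
 True   True   True  False  |    True     True    False     True           False                   True                  False            False         True                True          False
 True   True   True   True  |    True     True    False     True           False                   True                  False             True         True                True          False
The formula is true on 8 of the 16 rows.

8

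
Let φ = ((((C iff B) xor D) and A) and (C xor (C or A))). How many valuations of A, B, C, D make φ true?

2

A  B  C  D  |  (C iff B)  ((C iff B) xor D)  (((C iff B) xor D) and A)  (C or A)  (C xor (C or A))  φ
T  T  T  T  |      T              F                      F                 T             F          F
T  T  T  F  |      T              T                      T                 T             F          F
T  T  F  T  |      F              T                      T                 T             T          T
T  T  F  F  |      F              F                      F                 T             T          F
T  F  T  T  |      F              T                      T                 T             F          F
T  F  T  F  |      F              F                      F                 T             F          F
T  F  F  T  |      T              F                      F                 T             T          F
T  F  F  F  |      T              T                      T                 T             T          T
F  T  T  T  |      T              F                      F                 T             F          F
F  T  T  F  |      T              T                      F                 T             F          F
F  T  F  T  |      F              T                      F                 F             F          F
F  T  F  F  |      F              F                      F                 F             F          F
F  F  T  T  |      F              T                      F                 T             F          F
F  F  T  F  |      F              F                      F                 T             F          F
F  F  F  T  |      T              F                      F                 F             F          F
F  F  F  F  |      T              T                      F                 F             F          F
The formula is true on 2 of the 16 rows.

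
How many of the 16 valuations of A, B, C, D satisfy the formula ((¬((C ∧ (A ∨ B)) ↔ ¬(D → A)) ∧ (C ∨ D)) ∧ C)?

  A   |   B   |   C   |   D   || (A ∨ B) | (C ∧ (A ∨ B)) | (D → A) | ¬(D → A) | ((C ∧ (A ∨ B)) ↔ ¬(D → A)) | ¬((C ∧ (A ∨ B)) ↔ ¬(D → A)) | (C ∨ D) |   φ  
 True |  True |  True |  True ||   True  |      True     |   True  |  False   |           False            |             True            |   True  |  True
 True |  True |  True | False ||   True  |      True     |   True  |  False   |           False            |             True            |   True  |  True
 True |  True | False |  True ||   True  |     False     |   True  |  False   |            True            |            False            |   True  | False
 True |  True | False | False ||   True  |     False     |   True  |  False   |            True            |            False            |  False  | False
 True | False |  True |  True ||   True  |      True     |   True  |  False   |           False            |             True            |   True  |  True
 True | False |  True | False ||   True  |      True     |   True  |  False   |           False            |             True            |   True  |  True
 True | False | False |  True ||   True  |     False     |   True  |  False   |            True            |            False            |   True  | False
 True | False | False | False ||   True  |     False     |   True  |  False   |            True            |            False            |  False  | False
False |  True |  True |  True ||   True  |      True     |  False  |   True   |            True            |            False            |   True  | False
False |  True |  True | False ||   True  |      True     |   True  |  False   |           False            |             True            |   True  |  True
False |  True | False |  True ||   True  |     False     |  False  |   True   |           False            |             True            |   True  | False
False |  True | False | False ||   True  |     False     |   True  |  False   |            True            |            False            |  False  | False
False | False |  True |  True ||  False  |     False     |  False  |   True   |           False            |             True            |   True  |  True
False | False |  True | False ||  False  |     False     |   True  |  False   |            True            |            False            |   True  | False
False | False | False |  True ||  False  |     False     |  False  |   True   |           False            |             True            |   True  | False
False | False | False | False ||  False  |     False     |   True  |  False   |            True            |            False            |  False  | False
The formula is true on 6 of the 16 rows.

6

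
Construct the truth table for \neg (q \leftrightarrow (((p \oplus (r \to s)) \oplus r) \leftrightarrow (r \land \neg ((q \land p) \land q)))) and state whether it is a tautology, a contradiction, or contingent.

  p   |   q   |   r   |   s   | (r \to s) | (p \oplus (r \to s)) | (q \land p) | ((q \land p) \land q) | \neg ((q \land p) \land q) |   φ  
----- | ----- | ----- | ----- | --------- | -------------------- | ----------- | --------------------- | -------------------------- | -----
False | False | False | False |    True   |         True         |    False    |         False         |            True            | False
False | False | False |  True |    True   |         True         |    False    |         False         |            True            | False
False | False |  True | False |   False   |        False         |    False    |         False         |            True            |  True
False | False |  True |  True |    True   |         True         |    False    |         False         |            True            | False
False |  True | False | False |    True   |         True         |    False    |         False         |            True            |  True
False |  True | False |  True |    True   |         True         |    False    |         False         |            True            |  True
False |  True |  True | False |   False   |        False         |    False    |         False         |            True            | False
False |  True |  True |  True |    True   |         True         |    False    |         False         |            True            |  True
 True | False | False | False |    True   |        False         |    False    |         False         |            True            |  True
 True | False | False |  True |    True   |        False         |    False    |         False         |            True            |  True
 True | False |  True | False |   False   |         True         |    False    |         False         |            True            | False
 True | False |  True |  True |    True   |        False         |    False    |         False         |            True            |  True
 True |  True | False | False |    True   |        False         |     True    |          True         |           False            | False
 True |  True | False |  True |    True   |        False         |     True    |          True         |           False            | False
 True |  True |  True | False |   False   |         True         |     True    |          True         |           False            | False
 True |  True |  True |  True |    True   |        False         |     True    |          True         |           False            |  True
8 of 16 rows are True, so the formula is contingent.

contingent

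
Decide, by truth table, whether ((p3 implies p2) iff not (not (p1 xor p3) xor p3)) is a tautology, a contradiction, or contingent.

p1 | p2 | p3 | φ
-- | -- | -- | -
T  | T  | T  | T
T  | T  | F  | T
T  | F  | T  | F
T  | F  | F  | T
F  | T  | T  | F
F  | T  | F  | F
F  | F  | T  | T
F  | F  | F  | F
4 of 8 rows are T, so the formula is contingent.

contingent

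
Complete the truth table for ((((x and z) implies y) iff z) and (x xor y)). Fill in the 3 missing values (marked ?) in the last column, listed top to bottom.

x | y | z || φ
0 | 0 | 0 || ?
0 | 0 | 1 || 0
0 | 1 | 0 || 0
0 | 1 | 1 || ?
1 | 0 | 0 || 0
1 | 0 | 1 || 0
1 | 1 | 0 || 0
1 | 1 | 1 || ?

0, 1, 0

Row x=0, y=0, z=0: (((x and z) implies y) iff z) = 0, (x xor y) = 0, so the formula = 0.
Row x=0, y=1, z=1: (((x and z) implies y) iff z) = 1, (x xor y) = 1, so the formula = 1.
Row x=1, y=1, z=1: (((x and z) implies y) iff z) = 1, (x xor y) = 0, so the formula = 0.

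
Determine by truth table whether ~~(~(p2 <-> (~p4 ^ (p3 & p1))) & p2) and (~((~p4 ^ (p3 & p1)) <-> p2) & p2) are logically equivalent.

equivalent

p1 | p2 | p3 | p4 | φ | ψ
-- | -- | -- | -- | - | -
T  | T  | T  | T  | F | F
T  | T  | T  | F  | T | T
T  | T  | F  | T  | T | T
T  | T  | F  | F  | F | F
T  | F  | T  | T  | F | F
T  | F  | T  | F  | F | F
T  | F  | F  | T  | F | F
T  | F  | F  | F  | F | F
F  | T  | T  | T  | T | T
F  | T  | T  | F  | F | F
F  | T  | F  | T  | T | T
F  | T  | F  | F  | F | F
F  | F  | T  | T  | F | F
F  | F  | T  | F  | F | F
F  | F  | F  | T  | F | F
F  | F  | F  | F  | F | F
The columns for φ and ψ agree on every row, so they are logically equivalent.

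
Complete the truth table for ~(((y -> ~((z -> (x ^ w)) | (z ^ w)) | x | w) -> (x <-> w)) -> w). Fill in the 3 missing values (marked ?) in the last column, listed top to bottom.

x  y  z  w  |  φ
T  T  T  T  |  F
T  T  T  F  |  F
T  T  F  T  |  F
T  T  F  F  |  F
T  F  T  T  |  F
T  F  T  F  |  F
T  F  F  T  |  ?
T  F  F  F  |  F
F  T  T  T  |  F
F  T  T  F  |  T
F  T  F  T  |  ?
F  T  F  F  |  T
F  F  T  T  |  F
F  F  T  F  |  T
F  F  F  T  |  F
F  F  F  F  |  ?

F, F, T

Row x=T, y=F, z=F, w=T: ((y -> ~((z -> (x ^ w)) | (z ^ w)) | x | w) -> (x <-> w)) = T, (((y -> ~((z -> (x ^ w)) | (z ^ w)) | x | w) -> (x <-> w)) -> w) = T, so the formula = F.
Row x=F, y=T, z=F, w=T: ((y -> ~((z -> (x ^ w)) | (z ^ w)) | x | w) -> (x <-> w)) = F, (((y -> ~((z -> (x ^ w)) | (z ^ w)) | x | w) -> (x <-> w)) -> w) = T, so the formula = F.
Row x=F, y=F, z=F, w=F: ((y -> ~((z -> (x ^ w)) | (z ^ w)) | x | w) -> (x <-> w)) = T, (((y -> ~((z -> (x ^ w)) | (z ^ w)) | x | w) -> (x <-> w)) -> w) = F, so the formula = T.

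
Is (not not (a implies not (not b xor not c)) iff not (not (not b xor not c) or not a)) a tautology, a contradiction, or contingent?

contradiction

a | b | c | not b | not c | (not b xor not c) | not (not b xor not c) | not a | φ
- | - | - | ----- | ----- | ----------------- | --------------------- | ----- | -
0 | 0 | 0 |   1   |   1   |         0         |           1           |   1   | 0
0 | 0 | 1 |   1   |   0   |         1         |           0           |   1   | 0
0 | 1 | 0 |   0   |   1   |         1         |           0           |   1   | 0
0 | 1 | 1 |   0   |   0   |         0         |           1           |   1   | 0
1 | 0 | 0 |   1   |   1   |         0         |           1           |   0   | 0
1 | 0 | 1 |   1   |   0   |         1         |           0           |   0   | 0
1 | 1 | 0 |   0   |   1   |         1         |           0           |   0   | 0
1 | 1 | 1 |   0   |   0   |         0         |           1           |   0   | 0
Every row is 0, so the formula is a contradiction.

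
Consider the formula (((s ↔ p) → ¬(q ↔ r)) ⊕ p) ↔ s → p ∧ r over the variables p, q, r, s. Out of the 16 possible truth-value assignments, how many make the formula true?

p | q | r | s || φ
F | F | F | F || F
F | F | F | T || F
F | F | T | F || T
F | F | T | T || F
F | T | F | F || T
F | T | F | T || F
F | T | T | F || F
F | T | T | T || F
T | F | F | F || F
T | F | F | T || F
T | F | T | F || F
T | F | T | T || F
T | T | F | F || F
T | T | F | T || T
T | T | T | F || F
T | T | T | T || T
The formula is true on 4 of the 16 rows.

4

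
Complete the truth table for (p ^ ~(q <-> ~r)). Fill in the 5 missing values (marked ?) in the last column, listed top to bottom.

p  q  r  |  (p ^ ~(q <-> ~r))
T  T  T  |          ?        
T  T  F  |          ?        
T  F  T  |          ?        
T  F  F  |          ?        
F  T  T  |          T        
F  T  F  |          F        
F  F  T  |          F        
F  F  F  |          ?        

F, T, T, F, T

Row p=T, q=T, r=T: ~(q <-> ~r) = T, so (p ^ ~(q <-> ~r)) = F.
Row p=T, q=T, r=F: ~(q <-> ~r) = F, so (p ^ ~(q <-> ~r)) = T.
Row p=T, q=F, r=T: ~(q <-> ~r) = F, so (p ^ ~(q <-> ~r)) = T.
Row p=T, q=F, r=F: ~(q <-> ~r) = T, so (p ^ ~(q <-> ~r)) = F.
Row p=F, q=F, r=F: ~(q <-> ~r) = T, so (p ^ ~(q <-> ~r)) = T.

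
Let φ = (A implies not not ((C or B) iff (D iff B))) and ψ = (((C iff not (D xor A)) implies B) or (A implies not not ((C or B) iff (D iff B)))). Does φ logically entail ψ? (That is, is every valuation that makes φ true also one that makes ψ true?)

A | B | C | D || φ | ψ
F | F | F | F || T | T
F | F | F | T || T | T
F | F | T | F || T | T
F | F | T | T || T | T
F | T | F | F || T | T
F | T | F | T || T | T
F | T | T | F || T | T
F | T | T | T || T | T
T | F | F | F || F | F
T | F | F | T || T | T
T | F | T | F || T | T
T | F | T | T || F | F
T | T | F | F || F | T
T | T | F | T || T | T
T | T | T | F || F | T
T | T | T | T || T | T
In every row where φ is true, ψ is also true, so φ ⊨ ψ.

yes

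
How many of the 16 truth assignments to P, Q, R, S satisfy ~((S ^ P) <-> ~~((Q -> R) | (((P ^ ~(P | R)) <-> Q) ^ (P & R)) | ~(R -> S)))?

  P      Q      R      S    |    φ  
 True   True   True   True  |   True
 True   True   True  False  |  False
 True   True  False   True  |   True
 True   True  False  False  |  False
 True  False   True   True  |   True
 True  False   True  False  |  False
 True  False  False   True  |   True
 True  False  False  False  |  False
False   True   True   True  |  False
False   True   True  False  |   True
False   True  False   True  |  False
False   True  False  False  |   True
False  False   True   True  |  False
False  False   True  False  |   True
False  False  False   True  |  False
False  False  False  False  |   True
The formula is true on 8 of the 16 rows.

8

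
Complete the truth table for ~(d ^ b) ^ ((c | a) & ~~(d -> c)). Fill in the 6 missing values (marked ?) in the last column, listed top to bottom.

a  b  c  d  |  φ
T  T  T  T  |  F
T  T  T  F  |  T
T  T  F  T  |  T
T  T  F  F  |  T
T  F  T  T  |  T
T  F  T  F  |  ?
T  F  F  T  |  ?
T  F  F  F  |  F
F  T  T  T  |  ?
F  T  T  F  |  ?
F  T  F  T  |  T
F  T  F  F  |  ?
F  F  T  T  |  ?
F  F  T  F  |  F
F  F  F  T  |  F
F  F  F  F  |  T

Row a=T, b=F, c=T, d=F: ~(d ^ b) = T, ((c | a) & ~~(d -> c)) = T, so the formula = F.
Row a=T, b=F, c=F, d=T: ~(d ^ b) = F, ((c | a) & ~~(d -> c)) = F, so the formula = F.
Row a=F, b=T, c=T, d=T: ~(d ^ b) = T, ((c | a) & ~~(d -> c)) = T, so the formula = F.
Row a=F, b=T, c=T, d=F: ~(d ^ b) = F, ((c | a) & ~~(d -> c)) = T, so the formula = T.
Row a=F, b=T, c=F, d=F: ~(d ^ b) = F, ((c | a) & ~~(d -> c)) = F, so the formula = F.
Row a=F, b=F, c=T, d=T: ~(d ^ b) = F, ((c | a) & ~~(d -> c)) = T, so the formula = T.

F, F, F, T, F, T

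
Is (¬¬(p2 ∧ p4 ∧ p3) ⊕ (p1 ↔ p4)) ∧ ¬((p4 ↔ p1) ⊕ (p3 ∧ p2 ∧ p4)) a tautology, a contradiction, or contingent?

  p1  |   p2  |   p3  |   p4  | (p2 ∧ p4) | ((p2 ∧ p4) ∧ p3) | ¬((p2 ∧ p4) ∧ p3) | ¬¬((p2 ∧ p4) ∧ p3) | (p1 ↔ p4) | (p4 ↔ p1) | (p3 ∧ (p2 ∧ p4)) |   φ  
----- | ----- | ----- | ----- | --------- | ---------------- | ----------------- | ------------------ | --------- | --------- | ---------------- | -----
False | False | False | False |   False   |      False       |        True       |       False        |    True   |    True   |      False       | False
False | False | False |  True |   False   |      False       |        True       |       False        |   False   |   False   |      False       | False
False | False |  True | False |   False   |      False       |        True       |       False        |    True   |    True   |      False       | False
False | False |  True |  True |   False   |      False       |        True       |       False        |   False   |   False   |      False       | False
False |  True | False | False |   False   |      False       |        True       |       False        |    True   |    True   |      False       | False
False |  True | False |  True |    True   |      False       |        True       |       False        |   False   |   False   |      False       | False
False |  True |  True | False |   False   |      False       |        True       |       False        |    True   |    True   |      False       | False
False |  True |  True |  True |    True   |       True       |       False       |        True        |   False   |   False   |       True       | False
 True | False | False | False |   False   |      False       |        True       |       False        |   False   |   False   |      False       | False
 True | False | False |  True |   False   |      False       |        True       |       False        |    True   |    True   |      False       | False
 True | False |  True | False |   False   |      False       |        True       |       False        |   False   |   False   |      False       | False
 True | False |  True |  True |   False   |      False       |        True       |       False        |    True   |    True   |      False       | False
 True |  True | False | False |   False   |      False       |        True       |       False        |   False   |   False   |      False       | False
 True |  True | False |  True |    True   |      False       |        True       |       False        |    True   |    True   |      False       | False
 True |  True |  True | False |   False   |      False       |        True       |       False        |   False   |   False   |      False       | False
 True |  True |  True |  True |    True   |       True       |       False       |        True        |    True   |    True   |       True       | False
Every row is False, so the formula is a contradiction.

contradiction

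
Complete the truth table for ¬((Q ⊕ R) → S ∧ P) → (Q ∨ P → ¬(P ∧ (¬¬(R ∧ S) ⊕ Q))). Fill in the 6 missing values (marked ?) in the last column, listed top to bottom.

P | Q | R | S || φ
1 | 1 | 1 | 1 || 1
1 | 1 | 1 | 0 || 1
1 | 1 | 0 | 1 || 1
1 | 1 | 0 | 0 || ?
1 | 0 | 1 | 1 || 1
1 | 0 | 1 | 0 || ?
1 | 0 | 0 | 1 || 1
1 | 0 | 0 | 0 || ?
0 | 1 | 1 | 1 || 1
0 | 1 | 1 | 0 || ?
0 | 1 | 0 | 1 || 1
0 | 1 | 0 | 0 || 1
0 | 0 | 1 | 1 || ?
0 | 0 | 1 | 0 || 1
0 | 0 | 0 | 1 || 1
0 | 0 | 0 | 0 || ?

0, 1, 1, 1, 1, 1

Row P=1, Q=1, R=0, S=0: ¬((Q ⊕ R) → S ∧ P) = 1, (Q ∨ P → ¬(P ∧ (¬¬(R ∧ S) ⊕ Q))) = 0, so the formula = 0.
Row P=1, Q=0, R=1, S=0: ¬((Q ⊕ R) → S ∧ P) = 1, (Q ∨ P → ¬(P ∧ (¬¬(R ∧ S) ⊕ Q))) = 1, so the formula = 1.
Row P=1, Q=0, R=0, S=0: ¬((Q ⊕ R) → S ∧ P) = 0, (Q ∨ P → ¬(P ∧ (¬¬(R ∧ S) ⊕ Q))) = 1, so the formula = 1.
Row P=0, Q=1, R=1, S=0: ¬((Q ⊕ R) → S ∧ P) = 0, (Q ∨ P → ¬(P ∧ (¬¬(R ∧ S) ⊕ Q))) = 1, so the formula = 1.
Row P=0, Q=0, R=1, S=1: ¬((Q ⊕ R) → S ∧ P) = 1, (Q ∨ P → ¬(P ∧ (¬¬(R ∧ S) ⊕ Q))) = 1, so the formula = 1.
Row P=0, Q=0, R=0, S=0: ¬((Q ⊕ R) → S ∧ P) = 0, (Q ∨ P → ¬(P ∧ (¬¬(R ∧ S) ⊕ Q))) = 1, so the formula = 1.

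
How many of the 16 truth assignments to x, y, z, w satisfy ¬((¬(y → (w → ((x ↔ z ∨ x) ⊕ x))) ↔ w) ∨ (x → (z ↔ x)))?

1

x | y | z | w || (z ∨ x) | (x ↔ (z ∨ x)) | ((x ↔ (z ∨ x)) ⊕ x) | (w → ((x ↔ (z ∨ x)) ⊕ x)) | (z ↔ x) | (x → (z ↔ x)) | φ
T | T | T | T ||    T    |       T       |          F          |             F             |    T    |       T       | F
T | T | T | F ||    T    |       T       |          F          |             T             |    T    |       T       | F
T | T | F | T ||    T    |       T       |          F          |             F             |    F    |       F       | F
T | T | F | F ||    T    |       T       |          F          |             T             |    F    |       F       | F
T | F | T | T ||    T    |       T       |          F          |             F             |    T    |       T       | F
T | F | T | F ||    T    |       T       |          F          |             T             |    T    |       T       | F
T | F | F | T ||    T    |       T       |          F          |             F             |    F    |       F       | T
T | F | F | F ||    T    |       T       |          F          |             T             |    F    |       F       | F
F | T | T | T ||    T    |       F       |          F          |             F             |    F    |       T       | F
F | T | T | F ||    T    |       F       |          F          |             T             |    F    |       T       | F
F | T | F | T ||    F    |       T       |          T          |             T             |    T    |       T       | F
F | T | F | F ||    F    |       T       |          T          |             T             |    T    |       T       | F
F | F | T | T ||    T    |       F       |          F          |             F             |    F    |       T       | F
F | F | T | F ||    T    |       F       |          F          |             T             |    F    |       T       | F
F | F | F | T ||    F    |       T       |          T          |             T             |    T    |       T       | F
F | F | F | F ||    F    |       T       |          T          |             T             |    T    |       T       | F
The formula is true on 1 of the 16 rows.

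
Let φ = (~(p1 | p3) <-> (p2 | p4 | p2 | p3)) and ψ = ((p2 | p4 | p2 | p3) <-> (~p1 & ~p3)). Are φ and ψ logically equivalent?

  p1  |   p2  |   p3  |   p4  |   φ   |   ψ  
----- | ----- | ----- | ----- | ----- | -----
False | False | False | False | False | False
False | False | False |  True |  True |  True
False | False |  True | False | False | False
False | False |  True |  True | False | False
False |  True | False | False |  True |  True
False |  True | False |  True |  True |  True
False |  True |  True | False | False | False
False |  True |  True |  True | False | False
 True | False | False | False |  True |  True
 True | False | False |  True | False | False
 True | False |  True | False | False | False
 True | False |  True |  True | False | False
 True |  True | False | False | False | False
 True |  True | False |  True | False | False
 True |  True |  True | False | False | False
 True |  True |  True |  True | False | False
The columns for φ and ψ agree on every row, so they are logically equivalent.

equivalent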